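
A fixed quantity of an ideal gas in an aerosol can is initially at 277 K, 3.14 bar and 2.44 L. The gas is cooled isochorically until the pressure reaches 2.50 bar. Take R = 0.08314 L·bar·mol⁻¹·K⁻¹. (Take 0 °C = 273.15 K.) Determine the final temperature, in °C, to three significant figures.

T₂ ≈ -52.6 °C

V constant ⇒ P ∝ T: V₂ = V₁; T₂ = T₁·(P₂/P₁) = 220.5 K.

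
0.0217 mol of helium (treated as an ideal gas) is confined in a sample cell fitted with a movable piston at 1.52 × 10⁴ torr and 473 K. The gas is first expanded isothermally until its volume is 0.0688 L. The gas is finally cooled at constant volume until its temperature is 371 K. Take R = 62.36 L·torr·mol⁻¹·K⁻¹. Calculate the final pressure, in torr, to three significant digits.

From PV = nRT: V₁ = nRT₁/P₁ = 0.04211 L.
T constant ⇒ Boyle's law P V = const: T₂ = T₁; P₂ = P₁·(V₁/V₂) = 9303 torr.
Isochoric, so P/T is constant: V₃ = V₂; P₃ = P₂·(T₃/T₂) = 7297 torr.

P₃ ≈ 7.30e+03 torr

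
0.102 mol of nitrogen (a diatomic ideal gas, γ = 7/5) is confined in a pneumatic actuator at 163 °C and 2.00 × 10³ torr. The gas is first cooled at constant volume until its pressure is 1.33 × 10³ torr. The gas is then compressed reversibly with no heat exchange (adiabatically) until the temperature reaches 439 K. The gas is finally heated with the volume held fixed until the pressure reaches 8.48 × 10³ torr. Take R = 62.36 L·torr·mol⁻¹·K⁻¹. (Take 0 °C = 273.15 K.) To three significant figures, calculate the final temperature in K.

T₄ ≈ 656 K

Convert: T₁ = 436.1 K.
From PV = nRT: V₁ = nRT₁/P₁ = 1.387 L.
V constant ⇒ P ∝ T: V₂ = V₁; T₂ = T₁·(P₂/P₁) = 290.0 K.
Reversible adiabatic, γ = 7/5: P₃ = P₂·(T₃/T₂)^(γ/(γ−1)) = 5674 torr; V₃ = V₂·(T₂/T₃)^(1/(γ−1)) = 0.4921 L.
V constant ⇒ P ∝ T: V₄ = V₃; T₄ = T₃·(P₄/P₃) = 656.1 K.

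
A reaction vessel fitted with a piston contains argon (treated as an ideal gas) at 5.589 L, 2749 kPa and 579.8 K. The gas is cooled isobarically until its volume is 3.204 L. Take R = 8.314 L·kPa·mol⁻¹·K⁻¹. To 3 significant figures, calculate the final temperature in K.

T₂ ≈ 332 K

P constant ⇒ V ∝ T: P₂ = P₁; T₂ = T₁·(V₂/V₁) = 332.4 K.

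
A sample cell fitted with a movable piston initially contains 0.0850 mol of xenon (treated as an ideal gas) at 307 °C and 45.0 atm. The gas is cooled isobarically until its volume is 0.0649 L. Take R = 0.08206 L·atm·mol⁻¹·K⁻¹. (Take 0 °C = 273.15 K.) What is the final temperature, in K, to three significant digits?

T₂ ≈ 419 K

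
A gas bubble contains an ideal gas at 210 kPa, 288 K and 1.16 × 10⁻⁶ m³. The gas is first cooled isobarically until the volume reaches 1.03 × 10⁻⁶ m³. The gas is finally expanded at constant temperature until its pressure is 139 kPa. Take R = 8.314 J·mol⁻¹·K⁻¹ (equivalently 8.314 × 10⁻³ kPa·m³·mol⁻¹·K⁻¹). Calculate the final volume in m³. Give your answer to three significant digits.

Isobaric, so V/T is constant: P₂ = P₁; T₂ = T₁·(V₂/V₁) = 255.7 K.
T constant ⇒ Boyle's law P V = const: T₃ = T₂; V₃ = V₂·(P₂/P₃) = 1.556e-06 m³.

V₃ ≈ 1.56e-06 m³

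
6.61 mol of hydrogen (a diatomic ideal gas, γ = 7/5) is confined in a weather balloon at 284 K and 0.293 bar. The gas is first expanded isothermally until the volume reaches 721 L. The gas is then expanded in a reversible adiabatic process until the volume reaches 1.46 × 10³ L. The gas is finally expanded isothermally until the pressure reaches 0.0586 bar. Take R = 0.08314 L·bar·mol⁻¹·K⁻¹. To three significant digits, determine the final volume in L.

From PV = nRT: V₁ = nRT₁/P₁ = 532.7 L.
Isothermal, so P V is constant: T₂ = T₁; P₂ = P₁·(V₁/V₂) = 0.2165 bar.
Reversible adiabatic, γ = 7/5: T₃ = T₂·(V₂/V₃)^(γ−1) = 214.2 K; P₃ = P₂·(V₂/V₃)^γ = 0.08061 bar.
T constant ⇒ Boyle's law P V = const: T₄ = T₃; V₄ = V₃·(P₃/P₄) = 2008 L.

V₄ ≈ 2.01e+03 L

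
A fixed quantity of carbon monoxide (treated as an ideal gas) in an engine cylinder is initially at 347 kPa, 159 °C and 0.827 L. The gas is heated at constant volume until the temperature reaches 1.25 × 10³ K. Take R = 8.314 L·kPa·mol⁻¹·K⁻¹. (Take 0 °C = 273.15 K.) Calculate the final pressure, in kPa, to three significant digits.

P₂ ≈ 1.00e+03 kPa

Convert: T₁ = 432.1 K.
V constant ⇒ P ∝ T: V₂ = V₁; P₂ = P₁·(T₂/T₁) = 1004 kPa.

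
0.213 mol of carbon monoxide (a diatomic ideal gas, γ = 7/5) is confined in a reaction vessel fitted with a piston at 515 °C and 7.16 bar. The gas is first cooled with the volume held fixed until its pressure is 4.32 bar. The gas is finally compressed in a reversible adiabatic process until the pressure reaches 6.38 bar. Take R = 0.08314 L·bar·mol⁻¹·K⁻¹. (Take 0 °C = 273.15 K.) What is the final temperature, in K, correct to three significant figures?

Convert: T₁ = 788.1 K.
From PV = nRT: V₁ = nRT₁/P₁ = 1.949 L.
V constant ⇒ P ∝ T: V₂ = V₁; T₂ = T₁·(P₂/P₁) = 475.5 K.
Adiabatic (γ = 7/5), T V^(γ−1) and P V^γ constant: T₃ = T₂·(P₃/P₂)^((γ−1)/γ) = 531.6 K; V₃ = V₂·(P₂/P₃)^(1/γ) = 1.475 L.

T₃ ≈ 532 K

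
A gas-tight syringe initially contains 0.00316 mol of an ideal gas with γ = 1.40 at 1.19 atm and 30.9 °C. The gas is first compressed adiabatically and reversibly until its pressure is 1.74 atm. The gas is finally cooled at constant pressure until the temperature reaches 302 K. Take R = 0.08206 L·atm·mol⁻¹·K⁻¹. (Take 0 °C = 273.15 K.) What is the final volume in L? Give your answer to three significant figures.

Convert: T₁ = 304.0 K.
From PV = nRT: V₁ = nRT₁/P₁ = 0.06625 L.
Adiabatic (γ = 1.40), T V^(γ−1) and P V^γ constant: T₂ = T₁·(P₂/P₁)^((γ−1)/γ) = 338.9 K; V₂ = V₁·(P₁/P₂)^(1/γ) = 0.05051 L.
P constant ⇒ V ∝ T: P₃ = P₂; V₃ = V₂·(T₃/T₂) = 0.04501 L.

V₃ ≈ 0.0450 L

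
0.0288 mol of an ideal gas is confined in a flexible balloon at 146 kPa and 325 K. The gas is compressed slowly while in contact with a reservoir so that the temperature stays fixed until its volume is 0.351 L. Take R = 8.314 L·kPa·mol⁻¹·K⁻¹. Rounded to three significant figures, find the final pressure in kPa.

P₂ ≈ 222 kPa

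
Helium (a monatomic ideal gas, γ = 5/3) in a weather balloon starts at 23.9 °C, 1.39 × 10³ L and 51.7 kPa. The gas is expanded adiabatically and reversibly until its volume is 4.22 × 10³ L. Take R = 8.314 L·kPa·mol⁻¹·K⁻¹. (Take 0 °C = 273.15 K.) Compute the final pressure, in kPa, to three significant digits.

Convert: T₁ = 297.0 K.
Adiabatic (γ = 5/3), T V^(γ−1) and P V^γ constant: T₂ = T₁·(V₁/V₂)^(γ−1) = 141.7 K; P₂ = P₁·(V₁/V₂)^γ = 8.122 kPa.

P₂ ≈ 8.12 kPa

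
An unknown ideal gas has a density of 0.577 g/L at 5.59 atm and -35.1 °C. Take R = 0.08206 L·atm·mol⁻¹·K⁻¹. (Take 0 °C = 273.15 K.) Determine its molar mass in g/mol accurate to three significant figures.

ρ = PM/(RT) ⇒ M = ρRT/P = (0.577 × 0.08206 × 238.0) / 5.59

M ≈ 2.02 g/mol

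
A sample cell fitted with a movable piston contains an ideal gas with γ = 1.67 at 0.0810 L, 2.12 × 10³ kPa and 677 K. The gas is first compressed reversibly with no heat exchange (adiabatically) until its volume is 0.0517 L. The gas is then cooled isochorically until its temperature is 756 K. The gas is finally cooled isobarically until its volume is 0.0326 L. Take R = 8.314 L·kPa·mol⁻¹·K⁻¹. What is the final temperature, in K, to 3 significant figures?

T₄ ≈ 477 K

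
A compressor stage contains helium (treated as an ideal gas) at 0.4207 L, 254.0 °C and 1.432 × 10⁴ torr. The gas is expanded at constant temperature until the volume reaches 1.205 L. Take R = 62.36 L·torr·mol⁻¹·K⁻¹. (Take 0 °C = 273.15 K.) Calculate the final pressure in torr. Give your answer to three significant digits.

P₂ ≈ 5.00e+03 torr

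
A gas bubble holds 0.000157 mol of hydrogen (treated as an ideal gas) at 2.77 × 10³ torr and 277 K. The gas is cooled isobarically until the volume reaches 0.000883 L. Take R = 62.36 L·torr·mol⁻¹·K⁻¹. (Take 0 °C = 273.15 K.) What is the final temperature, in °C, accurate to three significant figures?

T₂ ≈ -23.3 °C

From PV = nRT: V₁ = nRT₁/P₁ = 0.0009791 L.
P constant ⇒ V ∝ T: P₂ = P₁; T₂ = T₁·(V₂/V₁) = 249.8 K.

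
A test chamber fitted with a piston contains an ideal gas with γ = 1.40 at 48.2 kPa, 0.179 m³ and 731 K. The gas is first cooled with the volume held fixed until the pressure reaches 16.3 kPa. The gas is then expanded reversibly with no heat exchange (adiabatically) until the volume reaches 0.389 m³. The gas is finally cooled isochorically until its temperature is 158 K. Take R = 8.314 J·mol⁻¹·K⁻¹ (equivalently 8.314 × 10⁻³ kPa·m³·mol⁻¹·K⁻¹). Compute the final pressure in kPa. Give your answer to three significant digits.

V constant ⇒ P ∝ T: V₂ = V₁; T₂ = T₁·(P₂/P₁) = 247.2 K.
Reversible adiabatic, γ = 1.40: T₃ = T₂·(V₂/V₃)^(γ−1) = 181.2 K; P₃ = P₂·(V₂/V₃)^γ = 5.499 kPa.
Isochoric, so P/T is constant: V₄ = V₃; P₄ = P₃·(T₄/T₃) = 4.794 kPa.

P₄ ≈ 4.79 kPa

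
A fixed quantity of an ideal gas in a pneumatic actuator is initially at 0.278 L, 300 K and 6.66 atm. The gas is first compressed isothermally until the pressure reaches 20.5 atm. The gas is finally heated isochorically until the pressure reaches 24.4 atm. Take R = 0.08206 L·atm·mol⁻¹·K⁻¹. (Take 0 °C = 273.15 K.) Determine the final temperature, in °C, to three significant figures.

T₃ ≈ 83.9 °C

Isothermal, so P V is constant: T₂ = T₁; V₂ = V₁·(P₁/P₂) = 0.09032 L.
V constant ⇒ P ∝ T: V₃ = V₂; T₃ = T₂·(P₃/P₂) = 357.1 K.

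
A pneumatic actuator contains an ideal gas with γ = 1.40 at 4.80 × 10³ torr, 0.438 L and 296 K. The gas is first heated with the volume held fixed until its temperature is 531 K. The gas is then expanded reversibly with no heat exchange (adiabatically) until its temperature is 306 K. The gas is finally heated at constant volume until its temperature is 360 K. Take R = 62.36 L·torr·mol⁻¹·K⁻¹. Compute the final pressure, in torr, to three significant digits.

P₄ ≈ 1.47e+03 torr

V constant ⇒ P ∝ T: V₂ = V₁; P₂ = P₁·(T₂/T₁) = 8611 torr.
Reversible adiabatic, γ = 1.40: P₃ = P₂·(T₃/T₂)^(γ/(γ−1)) = 1251 torr; V₃ = V₂·(T₂/T₃)^(1/(γ−1)) = 1.737 L.
V constant ⇒ P ∝ T: V₄ = V₃; P₄ = P₃·(T₄/T₃) = 1472 torr.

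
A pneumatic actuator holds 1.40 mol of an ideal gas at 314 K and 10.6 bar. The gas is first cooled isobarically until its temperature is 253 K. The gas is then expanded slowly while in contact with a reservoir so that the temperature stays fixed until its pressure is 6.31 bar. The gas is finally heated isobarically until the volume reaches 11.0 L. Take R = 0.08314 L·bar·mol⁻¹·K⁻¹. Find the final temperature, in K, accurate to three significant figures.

From PV = nRT: V₁ = nRT₁/P₁ = 3.448 L.
Isobaric, so V/T is constant: P₂ = P₁; V₂ = V₁·(T₂/T₁) = 2.778 L.
T constant ⇒ Boyle's law P V = const: T₃ = T₂; V₃ = V₂·(P₂/P₃) = 4.667 L.
Isobaric, so V/T is constant: P₄ = P₃; T₄ = T₃·(V₄/V₃) = 596.3 K.

T₄ ≈ 596 K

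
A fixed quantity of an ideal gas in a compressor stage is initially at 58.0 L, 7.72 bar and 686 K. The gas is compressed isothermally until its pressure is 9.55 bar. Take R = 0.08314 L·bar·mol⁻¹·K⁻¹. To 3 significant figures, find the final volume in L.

V₂ ≈ 46.9 L

T constant ⇒ Boyle's law P V = const: T₂ = T₁; V₂ = V₁·(P₁/P₂) = 46.89 L.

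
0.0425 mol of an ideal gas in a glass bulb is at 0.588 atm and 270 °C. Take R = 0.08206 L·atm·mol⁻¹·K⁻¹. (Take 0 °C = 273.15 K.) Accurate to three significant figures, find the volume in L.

V ≈ 3.22 L

Convert: T = 543.15 K.
PV = nRT ⇒ V = nRT/P = (0.0425 × 0.08206 × 543.15) / 0.588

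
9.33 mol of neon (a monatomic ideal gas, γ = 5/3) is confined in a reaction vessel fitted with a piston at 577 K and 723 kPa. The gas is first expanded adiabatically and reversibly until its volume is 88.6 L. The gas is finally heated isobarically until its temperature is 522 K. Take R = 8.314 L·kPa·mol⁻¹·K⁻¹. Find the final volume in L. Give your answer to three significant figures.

V₃ ≈ 102 L

From PV = nRT: V₁ = nRT₁/P₁ = 61.91 L.
Reversible adiabatic, γ = 5/3: T₂ = T₁·(V₁/V₂)^(γ−1) = 454.3 K; P₂ = P₁·(V₁/V₂)^γ = 397.8 kPa.
Isobaric, so V/T is constant: P₃ = P₂; V₃ = V₂·(T₃/T₂) = 101.8 L.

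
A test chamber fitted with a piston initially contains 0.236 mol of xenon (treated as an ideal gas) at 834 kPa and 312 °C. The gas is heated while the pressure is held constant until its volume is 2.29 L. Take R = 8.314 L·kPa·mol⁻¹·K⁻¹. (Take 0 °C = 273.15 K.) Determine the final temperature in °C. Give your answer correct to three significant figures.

T₂ ≈ 700 °C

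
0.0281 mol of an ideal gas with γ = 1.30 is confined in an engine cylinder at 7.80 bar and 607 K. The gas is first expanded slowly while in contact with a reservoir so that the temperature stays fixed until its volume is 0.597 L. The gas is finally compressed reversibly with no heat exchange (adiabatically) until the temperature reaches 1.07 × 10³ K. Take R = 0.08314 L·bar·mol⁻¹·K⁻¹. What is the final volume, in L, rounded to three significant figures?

From PV = nRT: V₁ = nRT₁/P₁ = 0.1818 L.
Isothermal, so P V is constant: T₂ = T₁; P₂ = P₁·(V₁/V₂) = 2.375 bar.
Adiabatic (γ = 1.30), T V^(γ−1) and P V^γ constant: P₃ = P₂·(T₃/T₂)^(γ/(γ−1)) = 27.71 bar; V₃ = V₂·(T₂/T₃)^(1/(γ−1)) = 0.09022 L.

V₃ ≈ 0.0902 L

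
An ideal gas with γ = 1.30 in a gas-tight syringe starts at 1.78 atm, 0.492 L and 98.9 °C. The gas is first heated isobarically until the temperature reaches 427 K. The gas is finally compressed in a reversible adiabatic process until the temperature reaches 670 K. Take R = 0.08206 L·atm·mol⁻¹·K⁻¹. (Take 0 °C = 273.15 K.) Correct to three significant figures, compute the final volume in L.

V₃ ≈ 0.126 L

Convert: T₁ = 372.0 K.
Isobaric, so V/T is constant: P₂ = P₁; V₂ = V₁·(T₂/T₁) = 0.5647 L.
Adiabatic (γ = 1.30), T V^(γ−1) and P V^γ constant: P₃ = P₂·(T₃/T₂)^(γ/(γ−1)) = 12.54 atm; V₃ = V₂·(T₂/T₃)^(1/(γ−1)) = 0.1258 L.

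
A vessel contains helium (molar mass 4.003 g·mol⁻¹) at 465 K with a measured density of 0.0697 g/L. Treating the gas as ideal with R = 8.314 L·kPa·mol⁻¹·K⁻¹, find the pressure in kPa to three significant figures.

ρ = PM/(RT) ⇒ P = ρRT/M = (0.0697 × 8.314 × 465.0) / 4.003

P ≈ 67.3 kPa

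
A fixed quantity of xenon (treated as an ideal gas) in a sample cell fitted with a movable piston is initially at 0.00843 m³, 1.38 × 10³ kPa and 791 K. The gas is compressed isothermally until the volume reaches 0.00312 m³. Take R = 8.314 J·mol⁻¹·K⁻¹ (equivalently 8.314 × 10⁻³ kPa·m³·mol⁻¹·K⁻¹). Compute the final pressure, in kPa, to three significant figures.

P₂ ≈ 3.73e+03 kPa

T constant ⇒ Boyle's law P V = const: T₂ = T₁; P₂ = P₁·(V₁/V₂) = 3729 kPa.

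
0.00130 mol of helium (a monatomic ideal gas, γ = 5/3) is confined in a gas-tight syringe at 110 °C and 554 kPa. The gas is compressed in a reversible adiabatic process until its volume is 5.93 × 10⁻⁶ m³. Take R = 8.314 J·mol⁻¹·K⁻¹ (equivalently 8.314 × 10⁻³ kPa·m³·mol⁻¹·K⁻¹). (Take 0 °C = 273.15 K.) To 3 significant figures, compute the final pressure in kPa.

Convert: T₁ = 383.1 K.
From PV = nRT: V₁ = nRT₁/P₁ = 7.475e-06 m³.
Reversible adiabatic, γ = 5/3: T₂ = T₁·(V₁/V₂)^(γ−1) = 447.1 K; P₂ = P₁·(V₁/V₂)^γ = 814.9 kPa.

P₂ ≈ 815 kPa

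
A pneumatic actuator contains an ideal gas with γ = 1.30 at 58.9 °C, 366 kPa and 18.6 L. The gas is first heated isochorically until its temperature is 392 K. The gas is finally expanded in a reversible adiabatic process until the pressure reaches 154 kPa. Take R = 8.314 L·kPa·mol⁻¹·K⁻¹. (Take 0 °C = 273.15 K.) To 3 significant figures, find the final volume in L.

Convert: T₁ = 332.0 K.
V constant ⇒ P ∝ T: V₂ = V₁; P₂ = P₁·(T₂/T₁) = 432.1 kPa.
Adiabatic (γ = 1.30), T V^(γ−1) and P V^γ constant: T₃ = T₂·(P₃/P₂)^((γ−1)/γ) = 309.0 K; V₃ = V₂·(P₂/P₃)^(1/γ) = 41.13 L.

V₃ ≈ 41.1 L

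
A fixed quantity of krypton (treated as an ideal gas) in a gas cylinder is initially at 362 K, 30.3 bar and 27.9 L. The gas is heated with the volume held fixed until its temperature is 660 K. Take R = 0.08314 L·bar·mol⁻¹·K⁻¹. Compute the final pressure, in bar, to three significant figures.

P₂ ≈ 55.2 bar

V constant ⇒ P ∝ T: V₂ = V₁; P₂ = P₁·(T₂/T₁) = 55.24 bar.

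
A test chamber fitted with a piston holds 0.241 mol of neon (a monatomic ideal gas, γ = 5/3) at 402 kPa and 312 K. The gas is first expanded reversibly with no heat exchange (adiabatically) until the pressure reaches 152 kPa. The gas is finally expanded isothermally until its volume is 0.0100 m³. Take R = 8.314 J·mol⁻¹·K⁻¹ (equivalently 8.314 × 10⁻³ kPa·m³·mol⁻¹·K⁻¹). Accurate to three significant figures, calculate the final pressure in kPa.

From PV = nRT: V₁ = nRT₁/P₁ = 0.001555 m³.
Adiabatic (γ = 5/3), T V^(γ−1) and P V^γ constant: T₂ = T₁·(P₂/P₁)^((γ−1)/γ) = 211.4 K; V₂ = V₁·(P₁/P₂)^(1/γ) = 0.002787 m³.
Isothermal, so P V is constant: T₃ = T₂; P₃ = P₂·(V₂/V₃) = 42.37 kPa.

P₃ ≈ 42.4 kPa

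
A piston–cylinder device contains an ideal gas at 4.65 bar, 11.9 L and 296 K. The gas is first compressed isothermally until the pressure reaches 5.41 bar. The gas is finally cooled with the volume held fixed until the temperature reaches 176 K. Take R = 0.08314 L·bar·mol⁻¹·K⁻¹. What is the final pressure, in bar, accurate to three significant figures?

P₃ ≈ 3.22 bar

Isothermal, so P V is constant: T₂ = T₁; V₂ = V₁·(P₁/P₂) = 10.23 L.
Isochoric, so P/T is constant: V₃ = V₂; P₃ = P₂·(T₃/T₂) = 3.217 bar.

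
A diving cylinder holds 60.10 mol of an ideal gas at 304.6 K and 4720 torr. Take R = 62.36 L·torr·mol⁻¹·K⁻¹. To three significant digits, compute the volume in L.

V ≈ 242 L

PV = nRT ⇒ V = nRT/P = (60.10 × 62.36 × 304.6) / 4720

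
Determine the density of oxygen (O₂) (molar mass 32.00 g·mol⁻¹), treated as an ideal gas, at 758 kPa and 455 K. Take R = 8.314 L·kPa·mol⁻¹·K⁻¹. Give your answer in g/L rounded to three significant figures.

ρ ≈ 6.41 g/L

ρ = PM/(RT) = (758 × 32.00) / (8.314 × 455.0)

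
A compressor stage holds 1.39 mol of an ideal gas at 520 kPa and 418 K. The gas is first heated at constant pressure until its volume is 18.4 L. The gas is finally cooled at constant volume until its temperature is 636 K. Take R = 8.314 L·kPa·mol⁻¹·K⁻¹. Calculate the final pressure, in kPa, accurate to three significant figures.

P₃ ≈ 399 kPa

From PV = nRT: V₁ = nRT₁/P₁ = 9.290 L.
P constant ⇒ V ∝ T: P₂ = P₁; T₂ = T₁·(V₂/V₁) = 827.9 K.
Isochoric, so P/T is constant: V₃ = V₂; P₃ = P₂·(T₃/T₂) = 399.5 kPa.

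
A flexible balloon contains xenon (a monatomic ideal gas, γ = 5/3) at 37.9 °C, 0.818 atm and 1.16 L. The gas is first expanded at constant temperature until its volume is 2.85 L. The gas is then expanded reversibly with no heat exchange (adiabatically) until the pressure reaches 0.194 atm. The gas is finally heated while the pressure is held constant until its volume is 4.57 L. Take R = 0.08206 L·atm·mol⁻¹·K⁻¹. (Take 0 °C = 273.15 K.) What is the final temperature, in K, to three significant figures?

T₄ ≈ 291 K

Convert: T₁ = 311.0 K.
T constant ⇒ Boyle's law P V = const: T₂ = T₁; P₂ = P₁·(V₁/V₂) = 0.3329 atm.
Adiabatic (γ = 5/3), T V^(γ−1) and P V^γ constant: T₃ = T₂·(P₃/P₂)^((γ−1)/γ) = 250.6 K; V₃ = V₂·(P₂/P₃)^(1/γ) = 3.941 L.
Isobaric, so V/T is constant: P₄ = P₃; T₄ = T₃·(V₄/V₃) = 290.6 K.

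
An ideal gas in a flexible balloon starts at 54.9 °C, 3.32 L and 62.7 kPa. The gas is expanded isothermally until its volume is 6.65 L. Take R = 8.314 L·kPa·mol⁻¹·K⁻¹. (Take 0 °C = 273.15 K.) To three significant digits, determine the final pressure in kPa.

Convert: T₁ = 328.0 K.
Isothermal, so P V is constant: T₂ = T₁; P₂ = P₁·(V₁/V₂) = 31.30 kPa.

P₂ ≈ 31.3 kPa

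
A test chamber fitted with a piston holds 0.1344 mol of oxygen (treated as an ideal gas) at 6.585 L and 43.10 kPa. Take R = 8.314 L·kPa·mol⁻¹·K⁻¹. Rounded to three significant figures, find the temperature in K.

T ≈ 254 K

PV = nRT ⇒ T = PV/(nR) = (43.10 × 6.585) / (0.1344 × 8.314)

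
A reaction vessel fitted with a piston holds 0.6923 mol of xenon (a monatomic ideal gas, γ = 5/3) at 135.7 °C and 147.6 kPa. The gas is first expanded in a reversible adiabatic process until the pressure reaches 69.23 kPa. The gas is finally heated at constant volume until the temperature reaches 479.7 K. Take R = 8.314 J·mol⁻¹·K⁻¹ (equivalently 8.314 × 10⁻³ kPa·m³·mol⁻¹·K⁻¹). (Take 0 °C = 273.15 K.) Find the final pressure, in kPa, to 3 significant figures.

Convert: T₁ = 408.8 K.
From PV = nRT: V₁ = nRT₁/P₁ = 0.01594 m³.
Reversible adiabatic, γ = 5/3: T₂ = T₁·(P₂/P₁)^((γ−1)/γ) = 302.0 K; V₂ = V₁·(P₁/P₂)^(1/γ) = 0.02511 m³.
V constant ⇒ P ∝ T: V₃ = V₂; P₃ = P₂·(T₃/T₂) = 110.0 kPa.

P₃ ≈ 110 kPa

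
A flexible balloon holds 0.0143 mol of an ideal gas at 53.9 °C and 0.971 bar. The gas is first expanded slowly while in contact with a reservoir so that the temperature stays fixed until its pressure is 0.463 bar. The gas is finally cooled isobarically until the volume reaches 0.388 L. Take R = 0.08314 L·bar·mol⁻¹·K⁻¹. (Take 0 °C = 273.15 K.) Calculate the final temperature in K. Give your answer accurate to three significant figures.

T₃ ≈ 151 K

Convert: T₁ = 327.0 K.
From PV = nRT: V₁ = nRT₁/P₁ = 0.4004 L.
Isothermal, so P V is constant: T₂ = T₁; V₂ = V₁·(P₁/P₂) = 0.8398 L.
P constant ⇒ V ∝ T: P₃ = P₂; T₃ = T₂·(V₃/V₂) = 151.1 K.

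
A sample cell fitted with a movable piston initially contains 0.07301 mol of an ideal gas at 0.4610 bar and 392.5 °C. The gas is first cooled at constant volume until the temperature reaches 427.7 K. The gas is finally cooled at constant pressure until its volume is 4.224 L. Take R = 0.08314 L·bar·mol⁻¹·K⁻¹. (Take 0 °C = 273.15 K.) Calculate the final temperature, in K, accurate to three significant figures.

T₃ ≈ 206 K

Convert: T₁ = 665.6 K.
From PV = nRT: V₁ = nRT₁/P₁ = 8.765 L.
V constant ⇒ P ∝ T: V₂ = V₁; P₂ = P₁·(T₂/T₁) = 0.2962 bar.
Isobaric, so V/T is constant: P₃ = P₂; T₃ = T₂·(V₃/V₂) = 206.1 K.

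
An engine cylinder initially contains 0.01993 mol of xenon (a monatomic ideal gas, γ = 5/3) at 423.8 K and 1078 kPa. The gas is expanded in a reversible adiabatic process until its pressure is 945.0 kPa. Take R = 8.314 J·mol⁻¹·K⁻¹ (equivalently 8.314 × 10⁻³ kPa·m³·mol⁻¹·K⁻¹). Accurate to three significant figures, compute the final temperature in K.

From PV = nRT: V₁ = nRT₁/P₁ = 6.514e-05 m³.
Reversible adiabatic, γ = 5/3: T₂ = T₁·(P₂/P₁)^((γ−1)/γ) = 402.1 K; V₂ = V₁·(P₁/P₂)^(1/γ) = 7.050e-05 m³.

T₂ ≈ 402 K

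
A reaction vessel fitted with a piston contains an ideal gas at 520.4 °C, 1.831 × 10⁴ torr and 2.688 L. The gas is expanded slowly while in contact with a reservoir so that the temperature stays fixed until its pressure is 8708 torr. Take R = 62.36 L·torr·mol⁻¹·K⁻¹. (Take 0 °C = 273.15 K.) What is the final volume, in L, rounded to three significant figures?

Convert: T₁ = 793.5 K.
Isothermal, so P V is constant: T₂ = T₁; V₂ = V₁·(P₁/P₂) = 5.652 L.

V₂ ≈ 5.65 L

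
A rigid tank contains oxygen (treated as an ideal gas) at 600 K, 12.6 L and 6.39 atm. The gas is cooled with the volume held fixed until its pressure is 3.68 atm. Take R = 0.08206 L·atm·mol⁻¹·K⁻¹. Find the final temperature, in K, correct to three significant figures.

V constant ⇒ P ∝ T: V₂ = V₁; T₂ = T₁·(P₂/P₁) = 345.5 K.

T₂ ≈ 346 K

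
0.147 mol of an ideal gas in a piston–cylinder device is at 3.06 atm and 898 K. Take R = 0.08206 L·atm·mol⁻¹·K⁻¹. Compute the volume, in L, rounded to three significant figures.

PV = nRT ⇒ V = nRT/P = (0.147 × 0.08206 × 898) / 3.06

V ≈ 3.54 L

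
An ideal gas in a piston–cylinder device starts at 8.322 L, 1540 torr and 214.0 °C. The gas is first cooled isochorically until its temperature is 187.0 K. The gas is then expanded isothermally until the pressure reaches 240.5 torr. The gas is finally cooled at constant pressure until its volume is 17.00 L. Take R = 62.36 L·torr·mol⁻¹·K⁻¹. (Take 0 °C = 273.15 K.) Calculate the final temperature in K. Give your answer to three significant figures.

T₄ ≈ 155 K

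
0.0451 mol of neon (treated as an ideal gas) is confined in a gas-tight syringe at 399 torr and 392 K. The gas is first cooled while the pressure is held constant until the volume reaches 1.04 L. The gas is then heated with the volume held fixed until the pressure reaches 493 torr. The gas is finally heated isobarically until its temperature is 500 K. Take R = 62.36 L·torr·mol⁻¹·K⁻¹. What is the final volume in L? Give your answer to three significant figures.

V₄ ≈ 2.85 L

From PV = nRT: V₁ = nRT₁/P₁ = 2.763 L.
P constant ⇒ V ∝ T: P₂ = P₁; T₂ = T₁·(V₂/V₁) = 147.5 K.
Isochoric, so P/T is constant: V₃ = V₂; T₃ = T₂·(P₃/P₂) = 182.3 K.
P constant ⇒ V ∝ T: P₄ = P₃; V₄ = V₃·(T₄/T₃) = 2.852 L.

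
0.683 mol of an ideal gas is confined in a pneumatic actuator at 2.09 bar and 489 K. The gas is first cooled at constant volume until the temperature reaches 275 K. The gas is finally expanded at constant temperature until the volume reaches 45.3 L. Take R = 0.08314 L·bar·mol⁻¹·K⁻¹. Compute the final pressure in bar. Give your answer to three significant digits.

From PV = nRT: V₁ = nRT₁/P₁ = 13.29 L.
V constant ⇒ P ∝ T: V₂ = V₁; P₂ = P₁·(T₂/T₁) = 1.175 bar.
T constant ⇒ Boyle's law P V = const: T₃ = T₂; P₃ = P₂·(V₂/V₃) = 0.3447 bar.

P₃ ≈ 0.345 bar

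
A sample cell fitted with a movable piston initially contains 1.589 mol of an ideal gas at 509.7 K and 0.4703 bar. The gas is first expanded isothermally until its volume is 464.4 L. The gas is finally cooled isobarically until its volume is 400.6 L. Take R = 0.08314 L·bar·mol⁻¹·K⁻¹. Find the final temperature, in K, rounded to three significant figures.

T₃ ≈ 440 K

From PV = nRT: V₁ = nRT₁/P₁ = 143.2 L.
T constant ⇒ Boyle's law P V = const: T₂ = T₁; P₂ = P₁·(V₁/V₂) = 0.1450 bar.
P constant ⇒ V ∝ T: P₃ = P₂; T₃ = T₂·(V₃/V₂) = 439.7 K.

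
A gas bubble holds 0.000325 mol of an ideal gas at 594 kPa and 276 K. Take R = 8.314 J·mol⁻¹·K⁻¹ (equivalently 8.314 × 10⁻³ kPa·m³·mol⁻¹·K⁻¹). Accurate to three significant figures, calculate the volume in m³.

PV = nRT ⇒ V = nRT/P = (0.000325 × 8.314 × 10⁻³ × 276) / 594

V ≈ 1.26e-06 m³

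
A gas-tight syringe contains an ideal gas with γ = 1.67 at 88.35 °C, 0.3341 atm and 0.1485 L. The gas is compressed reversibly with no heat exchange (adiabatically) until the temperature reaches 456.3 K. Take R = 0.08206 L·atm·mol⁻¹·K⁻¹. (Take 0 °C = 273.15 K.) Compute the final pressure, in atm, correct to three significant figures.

P₂ ≈ 0.597 atm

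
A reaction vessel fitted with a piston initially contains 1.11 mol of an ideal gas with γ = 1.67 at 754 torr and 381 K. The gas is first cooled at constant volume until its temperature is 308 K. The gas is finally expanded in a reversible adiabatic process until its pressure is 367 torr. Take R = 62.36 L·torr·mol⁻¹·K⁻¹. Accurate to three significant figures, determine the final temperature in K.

T₃ ≈ 251 K

From PV = nRT: V₁ = nRT₁/P₁ = 34.98 L.
Isochoric, so P/T is constant: V₂ = V₁; P₂ = P₁·(T₂/T₁) = 609.5 torr.
Reversible adiabatic, γ = 1.67: T₃ = T₂·(P₃/P₂)^((γ−1)/γ) = 251.3 K; V₃ = V₂·(P₂/P₃)^(1/γ) = 47.39 L.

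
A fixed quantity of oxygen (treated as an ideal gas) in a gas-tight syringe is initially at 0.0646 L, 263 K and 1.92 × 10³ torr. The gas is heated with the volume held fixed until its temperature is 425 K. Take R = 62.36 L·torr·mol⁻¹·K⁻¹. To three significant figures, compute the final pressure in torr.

P₂ ≈ 3.10e+03 torr

V constant ⇒ P ∝ T: V₂ = V₁; P₂ = P₁·(T₂/T₁) = 3103 torr.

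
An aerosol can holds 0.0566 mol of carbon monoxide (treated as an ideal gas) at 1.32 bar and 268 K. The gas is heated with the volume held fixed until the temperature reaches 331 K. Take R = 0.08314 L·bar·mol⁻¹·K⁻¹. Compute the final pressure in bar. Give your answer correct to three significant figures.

P₂ ≈ 1.63 bar

From PV = nRT: V₁ = nRT₁/P₁ = 0.9554 L.
Isochoric, so P/T is constant: V₂ = V₁; P₂ = P₁·(T₂/T₁) = 1.630 bar.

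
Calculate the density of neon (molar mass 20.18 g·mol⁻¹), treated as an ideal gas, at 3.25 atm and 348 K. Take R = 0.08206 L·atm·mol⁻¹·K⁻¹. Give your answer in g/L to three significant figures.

ρ = PM/(RT) = (3.25 × 20.18) / (0.08206 × 348.0)

ρ ≈ 2.30 g/L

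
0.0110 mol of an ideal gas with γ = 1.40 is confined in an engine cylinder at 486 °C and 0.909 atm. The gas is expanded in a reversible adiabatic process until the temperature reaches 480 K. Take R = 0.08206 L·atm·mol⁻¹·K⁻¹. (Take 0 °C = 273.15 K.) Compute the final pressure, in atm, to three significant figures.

P₂ ≈ 0.183 atm

Convert: T₁ = 759.1 K.
From PV = nRT: V₁ = nRT₁/P₁ = 0.7539 L.
Reversible adiabatic, γ = 1.40: P₂ = P₁·(T₂/T₁)^(γ/(γ−1)) = 0.1827 atm; V₂ = V₁·(T₁/T₂)^(1/(γ−1)) = 2.371 L.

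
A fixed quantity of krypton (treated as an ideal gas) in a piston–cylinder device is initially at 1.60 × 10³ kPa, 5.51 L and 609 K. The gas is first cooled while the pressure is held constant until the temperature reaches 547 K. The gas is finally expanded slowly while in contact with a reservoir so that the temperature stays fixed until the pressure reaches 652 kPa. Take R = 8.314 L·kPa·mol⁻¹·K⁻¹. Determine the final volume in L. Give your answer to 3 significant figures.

Isobaric, so V/T is constant: P₂ = P₁; V₂ = V₁·(T₂/T₁) = 4.949 L.
Isothermal, so P V is constant: T₃ = T₂; V₃ = V₂·(P₂/P₃) = 12.14 L.

V₃ ≈ 12.1 L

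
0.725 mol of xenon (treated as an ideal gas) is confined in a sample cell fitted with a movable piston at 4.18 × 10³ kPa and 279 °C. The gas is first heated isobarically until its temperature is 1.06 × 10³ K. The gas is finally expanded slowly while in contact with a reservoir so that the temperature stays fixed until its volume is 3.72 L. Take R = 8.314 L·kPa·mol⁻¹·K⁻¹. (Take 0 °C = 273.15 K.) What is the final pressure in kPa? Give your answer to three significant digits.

P₃ ≈ 1.72e+03 kPa

Convert: T₁ = 552.1 K.
From PV = nRT: V₁ = nRT₁/P₁ = 0.7962 L.
P constant ⇒ V ∝ T: P₂ = P₁; V₂ = V₁·(T₂/T₁) = 1.529 L.
Isothermal, so P V is constant: T₃ = T₂; P₃ = P₂·(V₂/V₃) = 1718 kPa.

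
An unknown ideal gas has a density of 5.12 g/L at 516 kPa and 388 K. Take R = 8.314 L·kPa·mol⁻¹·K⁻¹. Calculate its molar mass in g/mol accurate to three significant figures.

M ≈ 32.0 g/mol

ρ = PM/(RT) ⇒ M = ρRT/P = (5.12 × 8.314 × 388.0) / 516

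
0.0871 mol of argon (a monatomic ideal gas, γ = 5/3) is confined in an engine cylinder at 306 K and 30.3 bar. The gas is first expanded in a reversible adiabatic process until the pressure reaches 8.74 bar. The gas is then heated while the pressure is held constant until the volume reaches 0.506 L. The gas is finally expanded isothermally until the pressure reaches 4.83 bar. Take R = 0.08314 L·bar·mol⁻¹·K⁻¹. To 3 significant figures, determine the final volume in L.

From PV = nRT: V₁ = nRT₁/P₁ = 0.07313 L.
Reversible adiabatic, γ = 5/3: T₂ = T₁·(P₂/P₁)^((γ−1)/γ) = 186.1 K; V₂ = V₁·(P₁/P₂)^(1/γ) = 0.1542 L.
P constant ⇒ V ∝ T: P₃ = P₂; T₃ = T₂·(V₃/V₂) = 610.7 K.
Isothermal, so P V is constant: T₄ = T₃; V₄ = V₃·(P₃/P₄) = 0.9156 L.

V₄ ≈ 0.916 L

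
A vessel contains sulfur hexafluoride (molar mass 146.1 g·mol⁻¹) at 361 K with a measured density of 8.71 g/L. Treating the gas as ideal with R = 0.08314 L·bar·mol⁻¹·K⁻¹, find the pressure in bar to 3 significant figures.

ρ = PM/(RT) ⇒ P = ρRT/M = (8.71 × 0.08314 × 361.0) / 146.1

P ≈ 1.79 bar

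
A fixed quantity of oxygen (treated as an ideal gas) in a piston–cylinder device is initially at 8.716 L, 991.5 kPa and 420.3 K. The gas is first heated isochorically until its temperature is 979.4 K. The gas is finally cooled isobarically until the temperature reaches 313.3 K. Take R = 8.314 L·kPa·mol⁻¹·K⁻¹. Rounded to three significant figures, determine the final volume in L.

V₃ ≈ 2.79 L

Isochoric, so P/T is constant: V₂ = V₁; P₂ = P₁·(T₂/T₁) = 2310 kPa.
P constant ⇒ V ∝ T: P₃ = P₂; V₃ = V₂·(T₃/T₂) = 2.788 L.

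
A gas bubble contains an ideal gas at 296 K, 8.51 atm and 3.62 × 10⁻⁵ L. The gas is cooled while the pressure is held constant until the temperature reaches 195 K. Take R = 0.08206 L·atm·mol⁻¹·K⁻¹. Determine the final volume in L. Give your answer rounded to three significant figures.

Isobaric, so V/T is constant: P₂ = P₁; V₂ = V₁·(T₂/T₁) = 2.385e-05 L.

V₂ ≈ 2.38e-05 L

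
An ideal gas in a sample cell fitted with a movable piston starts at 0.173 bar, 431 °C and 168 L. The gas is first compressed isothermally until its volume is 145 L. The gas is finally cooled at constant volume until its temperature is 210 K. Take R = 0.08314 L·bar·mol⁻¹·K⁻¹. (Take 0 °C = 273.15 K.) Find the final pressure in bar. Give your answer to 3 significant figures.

P₃ ≈ 0.0598 bar

Convert: T₁ = 704.1 K.
Isothermal, so P V is constant: T₂ = T₁; P₂ = P₁·(V₁/V₂) = 0.2004 bar.
Isochoric, so P/T is constant: V₃ = V₂; P₃ = P₂·(T₃/T₂) = 0.05978 bar.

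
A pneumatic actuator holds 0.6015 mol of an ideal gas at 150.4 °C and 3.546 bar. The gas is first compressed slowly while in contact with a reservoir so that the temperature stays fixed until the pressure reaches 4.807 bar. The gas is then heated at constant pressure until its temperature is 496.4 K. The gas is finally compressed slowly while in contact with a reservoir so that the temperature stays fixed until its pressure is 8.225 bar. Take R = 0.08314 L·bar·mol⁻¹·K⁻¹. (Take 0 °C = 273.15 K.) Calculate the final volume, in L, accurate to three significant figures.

V₄ ≈ 3.02 L

Convert: T₁ = 423.5 K.
From PV = nRT: V₁ = nRT₁/P₁ = 5.973 L.
T constant ⇒ Boyle's law P V = const: T₂ = T₁; V₂ = V₁·(P₁/P₂) = 4.406 L.
P constant ⇒ V ∝ T: P₃ = P₂; V₃ = V₂·(T₃/T₂) = 5.164 L.
Isothermal, so P V is constant: T₄ = T₃; V₄ = V₃·(P₃/P₄) = 3.018 L.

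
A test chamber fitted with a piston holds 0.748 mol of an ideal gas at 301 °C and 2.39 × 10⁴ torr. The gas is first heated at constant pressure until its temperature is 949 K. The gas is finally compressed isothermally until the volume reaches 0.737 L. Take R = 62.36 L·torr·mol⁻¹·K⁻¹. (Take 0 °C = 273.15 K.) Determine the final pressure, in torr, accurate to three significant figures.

Convert: T₁ = 574.1 K.
From PV = nRT: V₁ = nRT₁/P₁ = 1.121 L.
Isobaric, so V/T is constant: P₂ = P₁; V₂ = V₁·(T₂/T₁) = 1.852 L.
Isothermal, so P V is constant: T₃ = T₂; P₃ = P₂·(V₂/V₃) = 6.006e+04 torr.

P₃ ≈ 6.01e+04 torr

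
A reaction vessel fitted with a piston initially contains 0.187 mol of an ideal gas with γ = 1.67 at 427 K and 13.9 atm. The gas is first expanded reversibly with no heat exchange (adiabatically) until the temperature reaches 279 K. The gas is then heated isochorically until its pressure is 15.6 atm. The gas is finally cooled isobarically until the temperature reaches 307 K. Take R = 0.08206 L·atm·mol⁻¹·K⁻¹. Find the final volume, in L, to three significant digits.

V₄ ≈ 0.302 L

From PV = nRT: V₁ = nRT₁/P₁ = 0.4714 L.
Reversible adiabatic, γ = 1.67: P₂ = P₁·(T₂/T₁)^(γ/(γ−1)) = 4.812 atm; V₂ = V₁·(T₁/T₂)^(1/(γ−1)) = 0.8897 L.
V constant ⇒ P ∝ T: V₃ = V₂; T₃ = T₂·(P₃/P₂) = 904.5 K.
Isobaric, so V/T is constant: P₄ = P₃; V₄ = V₃·(T₄/T₃) = 0.3020 L.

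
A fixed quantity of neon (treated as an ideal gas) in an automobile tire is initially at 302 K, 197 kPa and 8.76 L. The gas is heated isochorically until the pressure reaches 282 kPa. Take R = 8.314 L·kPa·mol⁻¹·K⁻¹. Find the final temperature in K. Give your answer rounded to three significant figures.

T₂ ≈ 432 K

Isochoric, so P/T is constant: V₂ = V₁; T₂ = T₁·(P₂/P₁) = 432.3 K.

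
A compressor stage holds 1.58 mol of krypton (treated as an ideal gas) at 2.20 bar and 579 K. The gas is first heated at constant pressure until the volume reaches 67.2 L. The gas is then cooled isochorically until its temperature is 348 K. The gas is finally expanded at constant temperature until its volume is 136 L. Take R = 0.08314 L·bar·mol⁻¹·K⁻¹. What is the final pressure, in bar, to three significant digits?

P₄ ≈ 0.336 bar

From PV = nRT: V₁ = nRT₁/P₁ = 34.57 L.
Isobaric, so V/T is constant: P₂ = P₁; T₂ = T₁·(V₂/V₁) = 1125 K.
Isochoric, so P/T is constant: V₃ = V₂; P₃ = P₂·(T₃/T₂) = 0.6803 bar.
T constant ⇒ Boyle's law P V = const: T₄ = T₃; P₄ = P₃·(V₃/V₄) = 0.3361 bar.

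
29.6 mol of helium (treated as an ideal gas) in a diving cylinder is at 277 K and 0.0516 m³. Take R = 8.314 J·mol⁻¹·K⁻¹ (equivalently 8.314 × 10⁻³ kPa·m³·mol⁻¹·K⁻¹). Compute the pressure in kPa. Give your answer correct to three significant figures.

P ≈ 1.32e+03 kPa

PV = nRT ⇒ P = nRT/V = (29.6 × 8.314 × 10⁻³ × 277) / 0.0516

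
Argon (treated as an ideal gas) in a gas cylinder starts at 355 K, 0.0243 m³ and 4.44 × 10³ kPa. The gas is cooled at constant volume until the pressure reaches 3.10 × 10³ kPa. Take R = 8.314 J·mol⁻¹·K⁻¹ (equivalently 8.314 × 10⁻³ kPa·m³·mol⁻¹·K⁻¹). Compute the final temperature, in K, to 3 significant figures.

T₂ ≈ 248 K

Isochoric, so P/T is constant: V₂ = V₁; T₂ = T₁·(P₂/P₁) = 247.9 K.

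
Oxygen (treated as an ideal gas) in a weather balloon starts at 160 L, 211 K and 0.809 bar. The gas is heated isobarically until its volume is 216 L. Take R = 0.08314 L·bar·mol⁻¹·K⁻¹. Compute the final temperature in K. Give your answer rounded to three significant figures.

Isobaric, so V/T is constant: P₂ = P₁; T₂ = T₁·(V₂/V₁) = 284.9 K.

T₂ ≈ 285 K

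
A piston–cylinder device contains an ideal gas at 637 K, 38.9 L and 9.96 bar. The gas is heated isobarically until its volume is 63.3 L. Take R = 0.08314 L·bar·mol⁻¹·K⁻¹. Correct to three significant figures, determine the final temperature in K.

Isobaric, so V/T is constant: P₂ = P₁; T₂ = T₁·(V₂/V₁) = 1037 K.

T₂ ≈ 1.04e+03 K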